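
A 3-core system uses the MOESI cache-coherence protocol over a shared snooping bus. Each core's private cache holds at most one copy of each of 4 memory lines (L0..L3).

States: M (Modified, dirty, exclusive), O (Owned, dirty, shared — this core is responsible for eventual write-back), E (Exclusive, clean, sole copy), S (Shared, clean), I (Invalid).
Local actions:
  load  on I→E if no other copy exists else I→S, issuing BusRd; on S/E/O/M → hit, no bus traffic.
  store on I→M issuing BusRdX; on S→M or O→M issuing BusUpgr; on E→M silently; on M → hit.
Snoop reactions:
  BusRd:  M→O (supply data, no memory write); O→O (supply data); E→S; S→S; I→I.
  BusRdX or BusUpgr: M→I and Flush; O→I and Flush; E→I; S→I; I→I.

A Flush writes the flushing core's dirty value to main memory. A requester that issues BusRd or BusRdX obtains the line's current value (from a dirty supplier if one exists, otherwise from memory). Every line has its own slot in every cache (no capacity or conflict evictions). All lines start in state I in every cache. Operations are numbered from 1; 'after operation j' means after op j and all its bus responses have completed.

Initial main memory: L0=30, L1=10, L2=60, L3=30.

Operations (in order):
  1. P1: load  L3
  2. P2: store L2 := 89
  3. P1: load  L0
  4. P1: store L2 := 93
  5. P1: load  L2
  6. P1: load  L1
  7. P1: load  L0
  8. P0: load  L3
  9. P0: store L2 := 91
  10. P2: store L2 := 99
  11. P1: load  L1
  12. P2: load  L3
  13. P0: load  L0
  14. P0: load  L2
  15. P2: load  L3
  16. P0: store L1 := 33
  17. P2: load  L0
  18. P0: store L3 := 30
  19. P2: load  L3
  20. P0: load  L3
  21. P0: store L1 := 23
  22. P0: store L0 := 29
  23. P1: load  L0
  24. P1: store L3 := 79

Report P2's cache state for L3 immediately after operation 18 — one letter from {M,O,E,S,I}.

state = I

1. P1: load  L3  bus=[BusRd]  L3: P0=I P1=E P2=I  mem[L3]=30
2. P2: store L2 := 89  bus=[BusRdX]  L2: P0=I P1=I P2=M  mem[L2]=60
3. P1: load  L0  bus=[BusRd]  L0: P0=I P1=E P2=I  mem[L0]=30
4. P1: store L2 := 93  bus=[BusRdX,Flush]  L2: P0=I P1=M P2=I  mem[L2]=89
5. P1: load  L2  bus=[-]  L2: P0=I P1=M P2=I  mem[L2]=89
6. P1: load  L1  bus=[BusRd]  L1: P0=I P1=E P2=I  mem[L1]=10
7. P1: load  L0  bus=[-]  L0: P0=I P1=E P2=I  mem[L0]=30
8. P0: load  L3  bus=[BusRd]  L3: P0=S P1=S P2=I  mem[L3]=30
9. P0: store L2 := 91  bus=[BusRdX,Flush]  L2: P0=M P1=I P2=I  mem[L2]=93
10. P2: store L2 := 99  bus=[BusRdX,Flush]  L2: P0=I P1=I P2=M  mem[L2]=91
11. P1: load  L1  bus=[-]  L1: P0=I P1=E P2=I  mem[L1]=10
12. P2: load  L3  bus=[BusRd]  L3: P0=S P1=S P2=S  mem[L3]=30
13. P0: load  L0  bus=[BusRd]  L0: P0=S P1=S P2=I  mem[L0]=30
14. P0: load  L2  bus=[BusRd]  L2: P0=S P1=I P2=O  mem[L2]=91
15. P2: load  L3  bus=[-]  L3: P0=S P1=S P2=S  mem[L3]=30
16. P0: store L1 := 33  bus=[BusRdX]  L1: P0=M P1=I P2=I  mem[L1]=10
17. P2: load  L0  bus=[BusRd]  L0: P0=S P1=S P2=S  mem[L0]=30
18. P0: store L3 := 30  bus=[BusUpgr]  L3: P0=M P1=I P2=I  mem[L3]=30
19. P2: load  L3  bus=[BusRd]  L3: P0=O P1=I P2=S  mem[L3]=30
20. P0: load  L3  bus=[-]  L3: P0=O P1=I P2=S  mem[L3]=30
21. P0: store L1 := 23  bus=[-]  L1: P0=M P1=I P2=I  mem[L1]=10
22. P0: store L0 := 29  bus=[BusUpgr]  L0: P0=M P1=I P2=I  mem[L0]=30
23. P1: load  L0  bus=[BusRd]  L0: P0=O P1=S P2=I  mem[L0]=30
24. P1: store L3 := 79  bus=[BusRdX,Flush]  L3: P0=I P1=M P2=I  mem[L3]=30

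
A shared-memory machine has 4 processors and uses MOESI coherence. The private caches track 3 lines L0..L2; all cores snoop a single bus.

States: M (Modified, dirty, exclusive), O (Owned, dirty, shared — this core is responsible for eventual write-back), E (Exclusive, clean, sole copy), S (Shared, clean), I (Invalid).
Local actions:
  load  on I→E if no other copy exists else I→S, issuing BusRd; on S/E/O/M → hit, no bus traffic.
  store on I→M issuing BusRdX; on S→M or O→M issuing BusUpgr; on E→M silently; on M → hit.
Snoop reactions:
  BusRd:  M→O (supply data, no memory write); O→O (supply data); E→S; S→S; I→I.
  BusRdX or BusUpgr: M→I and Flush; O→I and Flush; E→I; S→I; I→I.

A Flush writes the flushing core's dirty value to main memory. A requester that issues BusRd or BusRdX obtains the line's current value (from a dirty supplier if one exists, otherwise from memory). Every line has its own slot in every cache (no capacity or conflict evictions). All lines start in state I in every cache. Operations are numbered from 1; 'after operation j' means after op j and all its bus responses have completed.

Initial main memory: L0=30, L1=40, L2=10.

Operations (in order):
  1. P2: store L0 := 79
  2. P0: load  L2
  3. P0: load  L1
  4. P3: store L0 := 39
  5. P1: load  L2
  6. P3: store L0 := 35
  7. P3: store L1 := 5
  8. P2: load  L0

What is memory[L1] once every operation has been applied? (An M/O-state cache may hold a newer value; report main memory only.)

memory[L1] = 40

  op1 P2: store L0 := 79 → I/I/M/I on L0; bus BusRdX; mem=30
  op2 P0: load  L2 → E/I/I/I on L2; bus BusRd; mem=10
  op3 P0: load  L1 → E/I/I/I on L1; bus BusRd; mem=40
  op4 P3: store L0 := 39 → I/I/I/M on L0; bus BusRdX Flush; mem=79
  op5 P1: load  L2 → S/S/I/I on L2; bus BusRd; mem=10
  op6 P3: store L0 := 35 → I/I/I/M on L0; bus (none); mem=79
  op7 P3: store L1 := 5 → I/I/I/M on L1; bus BusRdX; mem=40
  op8 P2: load  L0 → I/I/S/O on L0; bus BusRd; mem=79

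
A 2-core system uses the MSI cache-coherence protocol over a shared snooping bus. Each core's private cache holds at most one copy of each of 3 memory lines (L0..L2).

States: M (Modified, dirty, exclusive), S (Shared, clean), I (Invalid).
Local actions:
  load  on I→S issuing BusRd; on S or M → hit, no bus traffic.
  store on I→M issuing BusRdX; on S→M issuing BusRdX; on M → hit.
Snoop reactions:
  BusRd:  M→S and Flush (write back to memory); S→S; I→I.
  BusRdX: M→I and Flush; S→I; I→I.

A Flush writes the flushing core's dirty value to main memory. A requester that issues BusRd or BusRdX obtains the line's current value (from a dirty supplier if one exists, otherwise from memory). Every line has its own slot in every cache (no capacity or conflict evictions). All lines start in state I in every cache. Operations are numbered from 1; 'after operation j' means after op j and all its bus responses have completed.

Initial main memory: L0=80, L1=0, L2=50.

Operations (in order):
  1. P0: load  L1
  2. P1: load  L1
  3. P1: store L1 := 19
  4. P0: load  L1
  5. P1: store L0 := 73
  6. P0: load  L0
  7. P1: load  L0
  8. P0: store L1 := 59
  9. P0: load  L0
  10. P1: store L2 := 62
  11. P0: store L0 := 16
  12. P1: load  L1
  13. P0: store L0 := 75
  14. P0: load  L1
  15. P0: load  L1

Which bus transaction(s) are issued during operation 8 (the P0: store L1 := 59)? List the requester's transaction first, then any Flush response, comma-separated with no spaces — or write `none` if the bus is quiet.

step 1: P0: load  L1  ⟶  SI  (L1)  txn=BusRd  M[L1]=0
step 2: P1: load  L1  ⟶  SS  (L1)  txn=BusRd  M[L1]=0
step 3: P1: store L1 := 19  ⟶  IM  (L1)  txn=BusRdX  M[L1]=0
step 4: P0: load  L1  ⟶  SS  (L1)  txn=BusRd+Flush  M[L1]=19
step 5: P1: store L0 := 73  ⟶  IM  (L0)  txn=BusRdX  M[L0]=80
step 6: P0: load  L0  ⟶  SS  (L0)  txn=BusRd+Flush  M[L0]=73
step 7: P1: load  L0  ⟶  SS  (L0)  txn=∅  M[L0]=73
step 8: P0: store L1 := 59  ⟶  MI  (L1)  txn=BusRdX  M[L1]=19
step 9: P0: load  L0  ⟶  SS  (L0)  txn=∅  M[L0]=73
step 10: P1: store L2 := 62  ⟶  IM  (L2)  txn=BusRdX  M[L2]=50
step 11: P0: store L0 := 16  ⟶  MI  (L0)  txn=BusRdX  M[L0]=73
step 12: P1: load  L1  ⟶  SS  (L1)  txn=BusRd+Flush  M[L1]=59
step 13: P0: store L0 := 75  ⟶  MI  (L0)  txn=∅  M[L0]=73
step 14: P0: load  L1  ⟶  SS  (L1)  txn=∅  M[L1]=59
step 15: P0: load  L1  ⟶  SS  (L1)  txn=∅  M[L1]=59

bus = BusRdX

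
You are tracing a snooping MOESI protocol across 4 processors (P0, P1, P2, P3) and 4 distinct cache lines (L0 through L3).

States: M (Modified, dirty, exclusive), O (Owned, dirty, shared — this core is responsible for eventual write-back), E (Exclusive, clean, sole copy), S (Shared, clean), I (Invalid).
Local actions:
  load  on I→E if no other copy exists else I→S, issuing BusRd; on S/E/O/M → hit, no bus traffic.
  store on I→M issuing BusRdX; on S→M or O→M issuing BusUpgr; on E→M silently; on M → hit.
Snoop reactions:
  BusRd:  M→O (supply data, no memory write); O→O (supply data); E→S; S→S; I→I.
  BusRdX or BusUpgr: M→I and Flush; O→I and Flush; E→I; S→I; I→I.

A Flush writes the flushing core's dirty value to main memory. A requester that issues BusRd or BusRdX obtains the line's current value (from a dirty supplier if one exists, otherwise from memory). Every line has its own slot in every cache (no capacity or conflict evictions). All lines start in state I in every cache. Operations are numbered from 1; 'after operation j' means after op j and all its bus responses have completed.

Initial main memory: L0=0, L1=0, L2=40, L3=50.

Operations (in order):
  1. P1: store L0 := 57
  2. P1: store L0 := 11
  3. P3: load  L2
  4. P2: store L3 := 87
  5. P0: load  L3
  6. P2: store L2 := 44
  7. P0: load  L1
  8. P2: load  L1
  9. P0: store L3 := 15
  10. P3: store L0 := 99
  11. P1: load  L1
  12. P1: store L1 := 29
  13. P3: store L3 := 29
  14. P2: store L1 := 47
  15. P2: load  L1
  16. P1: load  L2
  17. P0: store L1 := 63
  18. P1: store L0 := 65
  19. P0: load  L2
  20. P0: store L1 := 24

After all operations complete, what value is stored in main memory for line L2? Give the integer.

  op1 P1: store L0 := 57 → I/M/I/I on L0; bus BusRdX; mem=0
  op2 P1: store L0 := 11 → I/M/I/I on L0; bus (none); mem=0
  op3 P3: load  L2 → I/I/I/E on L2; bus BusRd; mem=40
  op4 P2: store L3 := 87 → I/I/M/I on L3; bus BusRdX; mem=50
  op5 P0: load  L3 → S/I/O/I on L3; bus BusRd; mem=50
  op6 P2: store L2 := 44 → I/I/M/I on L2; bus BusRdX; mem=40
  op7 P0: load  L1 → E/I/I/I on L1; bus BusRd; mem=0
  op8 P2: load  L1 → S/I/S/I on L1; bus BusRd; mem=0
  op9 P0: store L3 := 15 → M/I/I/I on L3; bus BusUpgr Flush; mem=87
  op10 P3: store L0 := 99 → I/I/I/M on L0; bus BusRdX Flush; mem=11
  op11 P1: load  L1 → S/S/S/I on L1; bus BusRd; mem=0
  op12 P1: store L1 := 29 → I/M/I/I on L1; bus BusUpgr; mem=0
  op13 P3: store L3 := 29 → I/I/I/M on L3; bus BusRdX Flush; mem=15
  op14 P2: store L1 := 47 → I/I/M/I on L1; bus BusRdX Flush; mem=29
  op15 P2: load  L1 → I/I/M/I on L1; bus (none); mem=29
  op16 P1: load  L2 → I/S/O/I on L2; bus BusRd; mem=40
  op17 P0: store L1 := 63 → M/I/I/I on L1; bus BusRdX Flush; mem=47
  op18 P1: store L0 := 65 → I/M/I/I on L0; bus BusRdX Flush; mem=99
  op19 P0: load  L2 → S/S/O/I on L2; bus BusRd; mem=40
  op20 P0: store L1 := 24 → M/I/I/I on L1; bus (none); mem=47

memory[L2] = 40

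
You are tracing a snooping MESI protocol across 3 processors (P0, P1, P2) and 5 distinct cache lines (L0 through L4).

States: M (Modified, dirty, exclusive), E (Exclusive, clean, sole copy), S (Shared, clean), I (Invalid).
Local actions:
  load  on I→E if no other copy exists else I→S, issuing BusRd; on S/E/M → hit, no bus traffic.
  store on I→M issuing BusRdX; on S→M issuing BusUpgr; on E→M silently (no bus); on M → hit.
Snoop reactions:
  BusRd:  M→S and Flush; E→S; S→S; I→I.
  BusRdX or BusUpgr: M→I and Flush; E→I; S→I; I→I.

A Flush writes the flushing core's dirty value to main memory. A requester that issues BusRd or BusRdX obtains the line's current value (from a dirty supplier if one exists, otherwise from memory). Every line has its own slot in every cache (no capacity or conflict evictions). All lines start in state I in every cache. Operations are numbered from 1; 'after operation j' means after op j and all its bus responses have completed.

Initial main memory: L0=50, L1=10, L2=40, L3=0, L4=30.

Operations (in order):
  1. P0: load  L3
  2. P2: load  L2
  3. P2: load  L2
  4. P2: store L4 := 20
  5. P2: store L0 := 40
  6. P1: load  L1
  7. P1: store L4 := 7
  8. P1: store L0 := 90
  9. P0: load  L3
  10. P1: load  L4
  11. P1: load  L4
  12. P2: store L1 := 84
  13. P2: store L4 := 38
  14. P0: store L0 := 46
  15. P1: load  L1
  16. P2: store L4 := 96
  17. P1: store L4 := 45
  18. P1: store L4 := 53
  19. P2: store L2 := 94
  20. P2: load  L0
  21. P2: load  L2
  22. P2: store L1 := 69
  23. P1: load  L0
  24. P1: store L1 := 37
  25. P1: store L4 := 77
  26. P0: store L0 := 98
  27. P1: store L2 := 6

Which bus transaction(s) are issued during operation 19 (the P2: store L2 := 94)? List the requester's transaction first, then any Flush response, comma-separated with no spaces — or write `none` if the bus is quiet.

bus = none

[1] P0: load  L3 | P0:E(0), P1:I, P2:I | bus: BusRd
[2] P2: load  L2 | P0:I, P1:I, P2:E(40) | bus: BusRd
[3] P2: load  L2 | P0:I, P1:I, P2:E(40) | bus: none
[4] P2: store L4 := 20 | P0:I, P1:I, P2:M(20) | bus: BusRdX
[5] P2: store L0 := 40 | P0:I, P1:I, P2:M(40) | bus: BusRdX
[6] P1: load  L1 | P0:I, P1:E(10), P2:I | bus: BusRd
[7] P1: store L4 := 7 | P0:I, P1:M(7), P2:I | bus: BusRdX,Flush
[8] P1: store L0 := 90 | P0:I, P1:M(90), P2:I | bus: BusRdX,Flush
[9] P0: load  L3 | P0:E(0), P1:I, P2:I | bus: none
[10] P1: load  L4 | P0:I, P1:M(7), P2:I | bus: none
[11] P1: load  L4 | P0:I, P1:M(7), P2:I | bus: none
[12] P2: store L1 := 84 | P0:I, P1:I, P2:M(84) | bus: BusRdX
[13] P2: store L4 := 38 | P0:I, P1:I, P2:M(38) | bus: BusRdX,Flush
[14] P0: store L0 := 46 | P0:M(46), P1:I, P2:I | bus: BusRdX,Flush
[15] P1: load  L1 | P0:I, P1:S(84), P2:S(84) | bus: BusRd,Flush
[16] P2: store L4 := 96 | P0:I, P1:I, P2:M(96) | bus: none
[17] P1: store L4 := 45 | P0:I, P1:M(45), P2:I | bus: BusRdX,Flush
[18] P1: store L4 := 53 | P0:I, P1:M(53), P2:I | bus: none
[19] P2: store L2 := 94 | P0:I, P1:I, P2:M(94) | bus: none
[20] P2: load  L0 | P0:S(46), P1:I, P2:S(46) | bus: BusRd,Flush
[21] P2: load  L2 | P0:I, P1:I, P2:M(94) | bus: none
[22] P2: store L1 := 69 | P0:I, P1:I, P2:M(69) | bus: BusUpgr
[23] P1: load  L0 | P0:S(46), P1:S(46), P2:S(46) | bus: BusRd
[24] P1: store L1 := 37 | P0:I, P1:M(37), P2:I | bus: BusRdX,Flush
[25] P1: store L4 := 77 | P0:I, P1:M(77), P2:I | bus: none
[26] P0: store L0 := 98 | P0:M(98), P1:I, P2:I | bus: BusUpgr
[27] P1: store L2 := 6 | P0:I, P1:M(6), P2:I | bus: BusRdX,Flush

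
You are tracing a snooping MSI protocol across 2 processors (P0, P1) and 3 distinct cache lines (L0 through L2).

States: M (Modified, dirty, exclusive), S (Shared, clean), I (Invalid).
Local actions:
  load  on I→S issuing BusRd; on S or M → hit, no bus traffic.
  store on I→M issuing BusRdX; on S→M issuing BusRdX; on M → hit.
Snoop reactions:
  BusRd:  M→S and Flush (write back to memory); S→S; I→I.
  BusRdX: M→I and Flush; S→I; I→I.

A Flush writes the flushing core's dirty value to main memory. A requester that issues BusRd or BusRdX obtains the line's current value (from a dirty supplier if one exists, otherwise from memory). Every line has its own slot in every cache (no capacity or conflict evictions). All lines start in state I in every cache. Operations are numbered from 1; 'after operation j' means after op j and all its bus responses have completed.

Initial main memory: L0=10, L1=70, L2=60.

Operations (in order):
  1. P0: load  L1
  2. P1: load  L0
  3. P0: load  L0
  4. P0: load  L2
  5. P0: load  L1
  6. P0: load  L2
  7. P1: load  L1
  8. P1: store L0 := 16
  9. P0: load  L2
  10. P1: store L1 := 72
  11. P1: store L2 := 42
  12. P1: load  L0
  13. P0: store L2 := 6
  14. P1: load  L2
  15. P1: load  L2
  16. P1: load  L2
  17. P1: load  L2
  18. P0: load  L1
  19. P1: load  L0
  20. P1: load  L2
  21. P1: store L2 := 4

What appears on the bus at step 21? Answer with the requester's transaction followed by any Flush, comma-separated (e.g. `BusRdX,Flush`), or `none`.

[1] P0: load  L1 | P0:S(70), P1:I | bus: BusRd
[2] P1: load  L0 | P0:I, P1:S(10) | bus: BusRd
[3] P0: load  L0 | P0:S(10), P1:S(10) | bus: BusRd
[4] P0: load  L2 | P0:S(60), P1:I | bus: BusRd
[5] P0: load  L1 | P0:S(70), P1:I | bus: none
[6] P0: load  L2 | P0:S(60), P1:I | bus: none
[7] P1: load  L1 | P0:S(70), P1:S(70) | bus: BusRd
[8] P1: store L0 := 16 | P0:I, P1:M(16) | bus: BusRdX
[9] P0: load  L2 | P0:S(60), P1:I | bus: none
[10] P1: store L1 := 72 | P0:I, P1:M(72) | bus: BusRdX
[11] P1: store L2 := 42 | P0:I, P1:M(42) | bus: BusRdX
[12] P1: load  L0 | P0:I, P1:M(16) | bus: none
[13] P0: store L2 := 6 | P0:M(6), P1:I | bus: BusRdX,Flush
[14] P1: load  L2 | P0:S(6), P1:S(6) | bus: BusRd,Flush
[15] P1: load  L2 | P0:S(6), P1:S(6) | bus: none
[16] P1: load  L2 | P0:S(6), P1:S(6) | bus: none
[17] P1: load  L2 | P0:S(6), P1:S(6) | bus: none
[18] P0: load  L1 | P0:S(72), P1:S(72) | bus: BusRd,Flush
[19] P1: load  L0 | P0:I, P1:M(16) | bus: none
[20] P1: load  L2 | P0:S(6), P1:S(6) | bus: none
[21] P1: store L2 := 4 | P0:I, P1:M(4) | bus: BusRdX

bus = BusRdX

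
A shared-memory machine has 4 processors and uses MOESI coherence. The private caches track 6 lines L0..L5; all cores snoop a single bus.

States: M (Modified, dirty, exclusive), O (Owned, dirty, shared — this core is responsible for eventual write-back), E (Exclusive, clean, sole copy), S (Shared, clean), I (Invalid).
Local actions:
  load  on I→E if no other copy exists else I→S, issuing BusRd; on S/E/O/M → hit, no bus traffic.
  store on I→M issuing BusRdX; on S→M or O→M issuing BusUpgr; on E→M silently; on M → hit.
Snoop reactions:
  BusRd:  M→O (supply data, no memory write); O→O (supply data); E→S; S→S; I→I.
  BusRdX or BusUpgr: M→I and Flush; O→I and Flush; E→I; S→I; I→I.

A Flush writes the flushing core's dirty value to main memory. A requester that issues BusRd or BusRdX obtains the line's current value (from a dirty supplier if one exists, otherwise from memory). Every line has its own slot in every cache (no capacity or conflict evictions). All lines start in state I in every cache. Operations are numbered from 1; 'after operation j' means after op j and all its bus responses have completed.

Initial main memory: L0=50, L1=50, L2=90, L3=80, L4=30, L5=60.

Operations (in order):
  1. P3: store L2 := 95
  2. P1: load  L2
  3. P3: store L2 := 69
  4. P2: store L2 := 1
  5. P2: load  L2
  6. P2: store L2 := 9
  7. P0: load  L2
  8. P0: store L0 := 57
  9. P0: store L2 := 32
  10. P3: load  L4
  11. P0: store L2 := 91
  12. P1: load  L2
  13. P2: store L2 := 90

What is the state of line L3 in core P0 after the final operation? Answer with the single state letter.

step 1: P3: store L2 := 95  ⟶  IIIM  (L2)  txn=BusRdX  M[L2]=90
step 2: P1: load  L2  ⟶  ISIO  (L2)  txn=BusRd  M[L2]=90
step 3: P3: store L2 := 69  ⟶  IIIM  (L2)  txn=BusUpgr  M[L2]=90
step 4: P2: store L2 := 1  ⟶  IIMI  (L2)  txn=BusRdX+Flush  M[L2]=69
step 5: P2: load  L2  ⟶  IIMI  (L2)  txn=∅  M[L2]=69
step 6: P2: store L2 := 9  ⟶  IIMI  (L2)  txn=∅  M[L2]=69
step 7: P0: load  L2  ⟶  SIOI  (L2)  txn=BusRd  M[L2]=69
step 8: P0: store L0 := 57  ⟶  MIII  (L0)  txn=BusRdX  M[L0]=50
step 9: P0: store L2 := 32  ⟶  MIII  (L2)  txn=BusUpgr+Flush  M[L2]=9
step 10: P3: load  L4  ⟶  IIIE  (L4)  txn=BusRd  M[L4]=30
step 11: P0: store L2 := 91  ⟶  MIII  (L2)  txn=∅  M[L2]=9
step 12: P1: load  L2  ⟶  OSII  (L2)  txn=BusRd  M[L2]=9
step 13: P2: store L2 := 90  ⟶  IIMI  (L2)  txn=BusRdX+Flush  M[L2]=91

state = I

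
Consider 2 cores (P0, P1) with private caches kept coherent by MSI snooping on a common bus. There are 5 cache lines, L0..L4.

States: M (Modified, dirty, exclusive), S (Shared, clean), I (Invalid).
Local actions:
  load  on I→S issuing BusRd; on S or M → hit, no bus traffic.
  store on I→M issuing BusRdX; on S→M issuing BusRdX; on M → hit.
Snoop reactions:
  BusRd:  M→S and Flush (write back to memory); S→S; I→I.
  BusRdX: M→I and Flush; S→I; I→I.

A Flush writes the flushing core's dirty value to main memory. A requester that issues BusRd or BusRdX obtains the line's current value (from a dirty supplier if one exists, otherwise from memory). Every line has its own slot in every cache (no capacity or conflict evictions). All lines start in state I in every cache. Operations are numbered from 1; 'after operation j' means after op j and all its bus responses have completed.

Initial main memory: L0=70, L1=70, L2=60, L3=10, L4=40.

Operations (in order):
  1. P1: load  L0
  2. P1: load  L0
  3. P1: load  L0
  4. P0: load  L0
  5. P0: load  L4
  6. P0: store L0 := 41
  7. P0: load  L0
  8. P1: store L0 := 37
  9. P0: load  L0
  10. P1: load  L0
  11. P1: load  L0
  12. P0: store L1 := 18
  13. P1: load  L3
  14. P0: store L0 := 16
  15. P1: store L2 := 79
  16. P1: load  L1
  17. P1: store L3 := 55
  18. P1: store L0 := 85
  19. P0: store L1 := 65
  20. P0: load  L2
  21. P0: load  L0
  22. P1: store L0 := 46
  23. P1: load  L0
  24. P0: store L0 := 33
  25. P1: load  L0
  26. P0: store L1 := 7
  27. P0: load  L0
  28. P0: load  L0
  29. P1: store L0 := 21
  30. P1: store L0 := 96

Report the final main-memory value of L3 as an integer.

memory[L3] = 10

[1] P1: load  L0 | P0:I, P1:S(70) | bus: BusRd
[2] P1: load  L0 | P0:I, P1:S(70) | bus: none
[3] P1: load  L0 | P0:I, P1:S(70) | bus: none
[4] P0: load  L0 | P0:S(70), P1:S(70) | bus: BusRd
[5] P0: load  L4 | P0:S(40), P1:I | bus: BusRd
[6] P0: store L0 := 41 | P0:M(41), P1:I | bus: BusRdX
[7] P0: load  L0 | P0:M(41), P1:I | bus: none
[8] P1: store L0 := 37 | P0:I, P1:M(37) | bus: BusRdX,Flush
[9] P0: load  L0 | P0:S(37), P1:S(37) | bus: BusRd,Flush
[10] P1: load  L0 | P0:S(37), P1:S(37) | bus: none
[11] P1: load  L0 | P0:S(37), P1:S(37) | bus: none
[12] P0: store L1 := 18 | P0:M(18), P1:I | bus: BusRdX
[13] P1: load  L3 | P0:I, P1:S(10) | bus: BusRd
[14] P0: store L0 := 16 | P0:M(16), P1:I | bus: BusRdX
[15] P1: store L2 := 79 | P0:I, P1:M(79) | bus: BusRdX
[16] P1: load  L1 | P0:S(18), P1:S(18) | bus: BusRd,Flush
[17] P1: store L3 := 55 | P0:I, P1:M(55) | bus: BusRdX
[18] P1: store L0 := 85 | P0:I, P1:M(85) | bus: BusRdX,Flush
[19] P0: store L1 := 65 | P0:M(65), P1:I | bus: BusRdX
[20] P0: load  L2 | P0:S(79), P1:S(79) | bus: BusRd,Flush
[21] P0: load  L0 | P0:S(85), P1:S(85) | bus: BusRd,Flush
[22] P1: store L0 := 46 | P0:I, P1:M(46) | bus: BusRdX
[23] P1: load  L0 | P0:I, P1:M(46) | bus: none
[24] P0: store L0 := 33 | P0:M(33), P1:I | bus: BusRdX,Flush
[25] P1: load  L0 | P0:S(33), P1:S(33) | bus: BusRd,Flush
[26] P0: store L1 := 7 | P0:M(7), P1:I | bus: none
[27] P0: load  L0 | P0:S(33), P1:S(33) | bus: none
[28] P0: load  L0 | P0:S(33), P1:S(33) | bus: none
[29] P1: store L0 := 21 | P0:I, P1:M(21) | bus: BusRdX
[30] P1: store L0 := 96 | P0:I, P1:M(96) | bus: none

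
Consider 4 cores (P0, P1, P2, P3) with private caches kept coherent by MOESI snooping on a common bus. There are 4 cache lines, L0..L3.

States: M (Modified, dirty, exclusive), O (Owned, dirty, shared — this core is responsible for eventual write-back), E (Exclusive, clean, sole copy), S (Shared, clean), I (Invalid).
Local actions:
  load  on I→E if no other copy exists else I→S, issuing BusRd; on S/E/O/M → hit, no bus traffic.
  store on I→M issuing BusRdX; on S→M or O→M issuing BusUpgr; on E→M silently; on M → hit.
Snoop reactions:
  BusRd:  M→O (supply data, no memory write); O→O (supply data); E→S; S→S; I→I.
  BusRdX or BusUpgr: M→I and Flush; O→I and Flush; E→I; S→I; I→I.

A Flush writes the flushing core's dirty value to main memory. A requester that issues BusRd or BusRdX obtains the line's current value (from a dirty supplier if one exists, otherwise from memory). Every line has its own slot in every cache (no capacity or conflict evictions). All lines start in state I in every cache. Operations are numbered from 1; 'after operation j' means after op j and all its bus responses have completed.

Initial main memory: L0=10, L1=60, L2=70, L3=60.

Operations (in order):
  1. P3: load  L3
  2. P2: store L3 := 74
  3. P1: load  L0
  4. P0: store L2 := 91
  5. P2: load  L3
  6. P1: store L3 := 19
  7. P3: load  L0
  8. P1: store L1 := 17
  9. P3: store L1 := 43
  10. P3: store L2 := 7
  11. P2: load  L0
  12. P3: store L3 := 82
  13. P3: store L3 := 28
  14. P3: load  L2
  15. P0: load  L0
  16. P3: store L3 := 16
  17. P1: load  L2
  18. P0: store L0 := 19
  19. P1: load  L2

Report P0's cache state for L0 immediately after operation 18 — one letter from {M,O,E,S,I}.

[1] P3: load  L3 | P0:I, P1:I, P2:I, P3:E(60) | bus: BusRd
[2] P2: store L3 := 74 | P0:I, P1:I, P2:M(74), P3:I | bus: BusRdX
[3] P1: load  L0 | P0:I, P1:E(10), P2:I, P3:I | bus: BusRd
[4] P0: store L2 := 91 | P0:M(91), P1:I, P2:I, P3:I | bus: BusRdX
[5] P2: load  L3 | P0:I, P1:I, P2:M(74), P3:I | bus: none
[6] P1: store L3 := 19 | P0:I, P1:M(19), P2:I, P3:I | bus: BusRdX,Flush
[7] P3: load  L0 | P0:I, P1:S(10), P2:I, P3:S(10) | bus: BusRd
[8] P1: store L1 := 17 | P0:I, P1:M(17), P2:I, P3:I | bus: BusRdX
[9] P3: store L1 := 43 | P0:I, P1:I, P2:I, P3:M(43) | bus: BusRdX,Flush
[10] P3: store L2 := 7 | P0:I, P1:I, P2:I, P3:M(7) | bus: BusRdX,Flush
[11] P2: load  L0 | P0:I, P1:S(10), P2:S(10), P3:S(10) | bus: BusRd
[12] P3: store L3 := 82 | P0:I, P1:I, P2:I, P3:M(82) | bus: BusRdX,Flush
[13] P3: store L3 := 28 | P0:I, P1:I, P2:I, P3:M(28) | bus: none
[14] P3: load  L2 | P0:I, P1:I, P2:I, P3:M(7) | bus: none
[15] P0: load  L0 | P0:S(10), P1:S(10), P2:S(10), P3:S(10) | bus: BusRd
[16] P3: store L3 := 16 | P0:I, P1:I, P2:I, P3:M(16) | bus: none
[17] P1: load  L2 | P0:I, P1:S(7), P2:I, P3:O(7) | bus: BusRd
[18] P0: store L0 := 19 | P0:M(19), P1:I, P2:I, P3:I | bus: BusUpgr
[19] P1: load  L2 | P0:I, P1:S(7), P2:I, P3:O(7) | bus: none

state = M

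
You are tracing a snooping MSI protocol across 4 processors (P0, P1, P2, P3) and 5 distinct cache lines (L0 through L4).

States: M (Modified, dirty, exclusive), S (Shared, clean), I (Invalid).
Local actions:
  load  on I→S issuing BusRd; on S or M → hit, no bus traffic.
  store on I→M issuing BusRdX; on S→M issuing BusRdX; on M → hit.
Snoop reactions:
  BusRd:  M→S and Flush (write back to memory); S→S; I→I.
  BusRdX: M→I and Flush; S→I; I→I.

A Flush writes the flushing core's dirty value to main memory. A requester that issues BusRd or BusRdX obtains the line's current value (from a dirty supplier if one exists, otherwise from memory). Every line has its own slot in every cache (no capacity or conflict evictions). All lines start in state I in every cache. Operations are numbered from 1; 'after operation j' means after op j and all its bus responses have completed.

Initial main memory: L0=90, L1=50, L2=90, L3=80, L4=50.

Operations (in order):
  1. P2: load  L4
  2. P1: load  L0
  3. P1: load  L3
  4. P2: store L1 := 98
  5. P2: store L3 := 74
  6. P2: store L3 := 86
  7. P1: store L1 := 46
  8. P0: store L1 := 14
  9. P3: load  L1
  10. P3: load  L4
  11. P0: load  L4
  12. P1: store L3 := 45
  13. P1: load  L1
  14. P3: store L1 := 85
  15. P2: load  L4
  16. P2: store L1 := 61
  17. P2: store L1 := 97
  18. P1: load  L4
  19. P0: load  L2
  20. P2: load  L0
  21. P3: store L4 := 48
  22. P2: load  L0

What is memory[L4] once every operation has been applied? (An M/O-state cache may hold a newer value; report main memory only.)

memory[L4] = 50

[1] P2: load  L4 | P0:I, P1:I, P2:S(50), P3:I | bus: BusRd
[2] P1: load  L0 | P0:I, P1:S(90), P2:I, P3:I | bus: BusRd
[3] P1: load  L3 | P0:I, P1:S(80), P2:I, P3:I | bus: BusRd
[4] P2: store L1 := 98 | P0:I, P1:I, P2:M(98), P3:I | bus: BusRdX
[5] P2: store L3 := 74 | P0:I, P1:I, P2:M(74), P3:I | bus: BusRdX
[6] P2: store L3 := 86 | P0:I, P1:I, P2:M(86), P3:I | bus: none
[7] P1: store L1 := 46 | P0:I, P1:M(46), P2:I, P3:I | bus: BusRdX,Flush
[8] P0: store L1 := 14 | P0:M(14), P1:I, P2:I, P3:I | bus: BusRdX,Flush
[9] P3: load  L1 | P0:S(14), P1:I, P2:I, P3:S(14) | bus: BusRd,Flush
[10] P3: load  L4 | P0:I, P1:I, P2:S(50), P3:S(50) | bus: BusRd
[11] P0: load  L4 | P0:S(50), P1:I, P2:S(50), P3:S(50) | bus: BusRd
[12] P1: store L3 := 45 | P0:I, P1:M(45), P2:I, P3:I | bus: BusRdX,Flush
[13] P1: load  L1 | P0:S(14), P1:S(14), P2:I, P3:S(14) | bus: BusRd
[14] P3: store L1 := 85 | P0:I, P1:I, P2:I, P3:M(85) | bus: BusRdX
[15] P2: load  L4 | P0:S(50), P1:I, P2:S(50), P3:S(50) | bus: none
[16] P2: store L1 := 61 | P0:I, P1:I, P2:M(61), P3:I | bus: BusRdX,Flush
[17] P2: store L1 := 97 | P0:I, P1:I, P2:M(97), P3:I | bus: none
[18] P1: load  L4 | P0:S(50), P1:S(50), P2:S(50), P3:S(50) | bus: BusRd
[19] P0: load  L2 | P0:S(90), P1:I, P2:I, P3:I | bus: BusRd
[20] P2: load  L0 | P0:I, P1:S(90), P2:S(90), P3:I | bus: BusRd
[21] P3: store L4 := 48 | P0:I, P1:I, P2:I, P3:M(48) | bus: BusRdX
[22] P2: load  L0 | P0:I, P1:S(90), P2:S(90), P3:I | bus: none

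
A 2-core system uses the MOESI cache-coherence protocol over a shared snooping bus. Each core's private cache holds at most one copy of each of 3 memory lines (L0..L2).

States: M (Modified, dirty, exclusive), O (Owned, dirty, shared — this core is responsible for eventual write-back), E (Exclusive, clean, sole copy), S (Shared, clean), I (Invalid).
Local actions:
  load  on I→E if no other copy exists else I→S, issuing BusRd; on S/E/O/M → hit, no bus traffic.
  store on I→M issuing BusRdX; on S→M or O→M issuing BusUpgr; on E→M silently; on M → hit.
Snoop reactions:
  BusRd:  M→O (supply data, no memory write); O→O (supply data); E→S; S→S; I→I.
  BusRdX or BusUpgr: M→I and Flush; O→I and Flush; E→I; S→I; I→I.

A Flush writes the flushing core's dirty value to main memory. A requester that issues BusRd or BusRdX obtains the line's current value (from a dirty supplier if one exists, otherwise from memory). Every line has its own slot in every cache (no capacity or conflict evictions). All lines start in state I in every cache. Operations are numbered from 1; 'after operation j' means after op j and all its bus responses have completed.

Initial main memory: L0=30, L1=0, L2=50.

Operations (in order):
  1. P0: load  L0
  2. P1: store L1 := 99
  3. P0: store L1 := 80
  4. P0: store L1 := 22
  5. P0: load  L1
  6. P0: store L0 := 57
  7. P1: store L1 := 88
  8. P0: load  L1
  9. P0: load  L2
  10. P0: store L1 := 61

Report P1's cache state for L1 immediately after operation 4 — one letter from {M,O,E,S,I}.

state = I

[1] P0: load  L0 | P0:E(30), P1:I | bus: BusRd
[2] P1: store L1 := 99 | P0:I, P1:M(99) | bus: BusRdX
[3] P0: store L1 := 80 | P0:M(80), P1:I | bus: BusRdX,Flush
[4] P0: store L1 := 22 | P0:M(22), P1:I | bus: none
[5] P0: load  L1 | P0:M(22), P1:I | bus: none
[6] P0: store L0 := 57 | P0:M(57), P1:I | bus: none
[7] P1: store L1 := 88 | P0:I, P1:M(88) | bus: BusRdX,Flush
[8] P0: load  L1 | P0:S(88), P1:O(88) | bus: BusRd
[9] P0: load  L2 | P0:E(50), P1:I | bus: BusRd
[10] P0: store L1 := 61 | P0:M(61), P1:I | bus: BusUpgr,Flush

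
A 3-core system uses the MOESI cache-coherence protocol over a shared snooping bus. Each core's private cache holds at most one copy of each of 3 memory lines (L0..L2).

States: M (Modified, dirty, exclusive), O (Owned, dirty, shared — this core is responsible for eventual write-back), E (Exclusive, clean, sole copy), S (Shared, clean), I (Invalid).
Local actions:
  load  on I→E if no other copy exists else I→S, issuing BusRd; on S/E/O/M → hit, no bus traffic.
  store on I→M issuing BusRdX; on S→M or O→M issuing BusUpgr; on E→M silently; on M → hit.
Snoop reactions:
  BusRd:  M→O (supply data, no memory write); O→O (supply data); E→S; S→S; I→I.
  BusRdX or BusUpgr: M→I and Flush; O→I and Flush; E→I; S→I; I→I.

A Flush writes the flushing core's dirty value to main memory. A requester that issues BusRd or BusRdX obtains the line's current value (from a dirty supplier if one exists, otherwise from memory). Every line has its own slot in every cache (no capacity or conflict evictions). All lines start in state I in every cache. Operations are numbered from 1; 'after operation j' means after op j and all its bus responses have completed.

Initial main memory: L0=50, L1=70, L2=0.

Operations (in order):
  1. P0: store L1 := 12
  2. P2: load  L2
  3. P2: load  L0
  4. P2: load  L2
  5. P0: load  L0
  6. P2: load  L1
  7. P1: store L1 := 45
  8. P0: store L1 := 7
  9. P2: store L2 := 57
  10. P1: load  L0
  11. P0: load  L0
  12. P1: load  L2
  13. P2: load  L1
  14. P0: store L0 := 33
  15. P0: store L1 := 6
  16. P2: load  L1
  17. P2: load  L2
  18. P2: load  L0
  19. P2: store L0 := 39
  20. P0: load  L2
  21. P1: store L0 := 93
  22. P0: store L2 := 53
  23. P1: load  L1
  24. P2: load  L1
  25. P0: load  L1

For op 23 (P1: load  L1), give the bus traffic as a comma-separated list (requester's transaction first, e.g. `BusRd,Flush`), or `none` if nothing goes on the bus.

bus = BusRd

[1] P0: store L1 := 12 | P0:M(12), P1:I, P2:I | bus: BusRdX
[2] P2: load  L2 | P0:I, P1:I, P2:E(0) | bus: BusRd
[3] P2: load  L0 | P0:I, P1:I, P2:E(50) | bus: BusRd
[4] P2: load  L2 | P0:I, P1:I, P2:E(0) | bus: none
[5] P0: load  L0 | P0:S(50), P1:I, P2:S(50) | bus: BusRd
[6] P2: load  L1 | P0:O(12), P1:I, P2:S(12) | bus: BusRd
[7] P1: store L1 := 45 | P0:I, P1:M(45), P2:I | bus: BusRdX,Flush
[8] P0: store L1 := 7 | P0:M(7), P1:I, P2:I | bus: BusRdX,Flush
[9] P2: store L2 := 57 | P0:I, P1:I, P2:M(57) | bus: none
[10] P1: load  L0 | P0:S(50), P1:S(50), P2:S(50) | bus: BusRd
[11] P0: load  L0 | P0:S(50), P1:S(50), P2:S(50) | bus: none
[12] P1: load  L2 | P0:I, P1:S(57), P2:O(57) | bus: BusRd
[13] P2: load  L1 | P0:O(7), P1:I, P2:S(7) | bus: BusRd
[14] P0: store L0 := 33 | P0:M(33), P1:I, P2:I | bus: BusUpgr
[15] P0: store L1 := 6 | P0:M(6), P1:I, P2:I | bus: BusUpgr
[16] P2: load  L1 | P0:O(6), P1:I, P2:S(6) | bus: BusRd
[17] P2: load  L2 | P0:I, P1:S(57), P2:O(57) | bus: none
[18] P2: load  L0 | P0:O(33), P1:I, P2:S(33) | bus: BusRd
[19] P2: store L0 := 39 | P0:I, P1:I, P2:M(39) | bus: BusUpgr,Flush
[20] P0: load  L2 | P0:S(57), P1:S(57), P2:O(57) | bus: BusRd
[21] P1: store L0 := 93 | P0:I, P1:M(93), P2:I | bus: BusRdX,Flush
[22] P0: store L2 := 53 | P0:M(53), P1:I, P2:I | bus: BusUpgr,Flush
[23] P1: load  L1 | P0:O(6), P1:S(6), P2:S(6) | bus: BusRd
[24] P2: load  L1 | P0:O(6), P1:S(6), P2:S(6) | bus: none
[25] P0: load  L1 | P0:O(6), P1:S(6), P2:S(6) | bus: none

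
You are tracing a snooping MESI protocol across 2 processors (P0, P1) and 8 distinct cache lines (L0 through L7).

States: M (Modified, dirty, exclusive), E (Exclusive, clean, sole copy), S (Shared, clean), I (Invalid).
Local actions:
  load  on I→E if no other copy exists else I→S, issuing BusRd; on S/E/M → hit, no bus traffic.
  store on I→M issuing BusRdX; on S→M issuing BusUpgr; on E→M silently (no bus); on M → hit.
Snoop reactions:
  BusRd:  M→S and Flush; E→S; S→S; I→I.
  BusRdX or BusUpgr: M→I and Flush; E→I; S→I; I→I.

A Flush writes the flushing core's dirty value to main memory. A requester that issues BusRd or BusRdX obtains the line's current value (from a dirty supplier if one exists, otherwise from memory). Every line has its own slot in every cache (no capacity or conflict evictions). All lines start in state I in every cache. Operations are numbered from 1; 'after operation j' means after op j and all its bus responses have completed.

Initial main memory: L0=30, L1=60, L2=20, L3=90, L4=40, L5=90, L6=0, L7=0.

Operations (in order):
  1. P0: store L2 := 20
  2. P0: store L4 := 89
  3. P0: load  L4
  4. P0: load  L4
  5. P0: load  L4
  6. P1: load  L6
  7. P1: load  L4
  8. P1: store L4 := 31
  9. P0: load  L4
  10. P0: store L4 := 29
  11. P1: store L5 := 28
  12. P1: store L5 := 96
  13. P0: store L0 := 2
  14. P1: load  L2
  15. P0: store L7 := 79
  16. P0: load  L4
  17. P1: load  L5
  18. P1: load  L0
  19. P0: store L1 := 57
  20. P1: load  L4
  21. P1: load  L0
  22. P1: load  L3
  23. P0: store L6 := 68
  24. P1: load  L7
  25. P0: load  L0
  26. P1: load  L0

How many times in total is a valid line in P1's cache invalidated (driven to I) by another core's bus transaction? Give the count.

invalidations = 2

  op1 P0: store L2 := 20 → M/I on L2; bus BusRdX; mem=20
  op2 P0: store L4 := 89 → M/I on L4; bus BusRdX; mem=40
  op3 P0: load  L4 → M/I on L4; bus (none); mem=40
  op4 P0: load  L4 → M/I on L4; bus (none); mem=40
  op5 P0: load  L4 → M/I on L4; bus (none); mem=40
  op6 P1: load  L6 → I/E on L6; bus BusRd; mem=0
  op7 P1: load  L4 → S/S on L4; bus BusRd Flush; mem=89
  op8 P1: store L4 := 31 → I/M on L4; bus BusUpgr; mem=89
  op9 P0: load  L4 → S/S on L4; bus BusRd Flush; mem=31
  op10 P0: store L4 := 29 → M/I on L4; bus BusUpgr; mem=31
  op11 P1: store L5 := 28 → I/M on L5; bus BusRdX; mem=90
  op12 P1: store L5 := 96 → I/M on L5; bus (none); mem=90
  op13 P0: store L0 := 2 → M/I on L0; bus BusRdX; mem=30
  op14 P1: load  L2 → S/S on L2; bus BusRd Flush; mem=20
  op15 P0: store L7 := 79 → M/I on L7; bus BusRdX; mem=0
  op16 P0: load  L4 → M/I on L4; bus (none); mem=31
  op17 P1: load  L5 → I/M on L5; bus (none); mem=90
  op18 P1: load  L0 → S/S on L0; bus BusRd Flush; mem=2
  op19 P0: store L1 := 57 → M/I on L1; bus BusRdX; mem=60
  op20 P1: load  L4 → S/S on L4; bus BusRd Flush; mem=29
  op21 P1: load  L0 → S/S on L0; bus (none); mem=2
  op22 P1: load  L3 → I/E on L3; bus BusRd; mem=90
  op23 P0: store L6 := 68 → M/I on L6; bus BusRdX; mem=0
  op24 P1: load  L7 → S/S on L7; bus BusRd Flush; mem=79
  op25 P0: load  L0 → S/S on L0; bus (none); mem=2
  op26 P1: load  L0 → S/S on L0; bus (none); mem=2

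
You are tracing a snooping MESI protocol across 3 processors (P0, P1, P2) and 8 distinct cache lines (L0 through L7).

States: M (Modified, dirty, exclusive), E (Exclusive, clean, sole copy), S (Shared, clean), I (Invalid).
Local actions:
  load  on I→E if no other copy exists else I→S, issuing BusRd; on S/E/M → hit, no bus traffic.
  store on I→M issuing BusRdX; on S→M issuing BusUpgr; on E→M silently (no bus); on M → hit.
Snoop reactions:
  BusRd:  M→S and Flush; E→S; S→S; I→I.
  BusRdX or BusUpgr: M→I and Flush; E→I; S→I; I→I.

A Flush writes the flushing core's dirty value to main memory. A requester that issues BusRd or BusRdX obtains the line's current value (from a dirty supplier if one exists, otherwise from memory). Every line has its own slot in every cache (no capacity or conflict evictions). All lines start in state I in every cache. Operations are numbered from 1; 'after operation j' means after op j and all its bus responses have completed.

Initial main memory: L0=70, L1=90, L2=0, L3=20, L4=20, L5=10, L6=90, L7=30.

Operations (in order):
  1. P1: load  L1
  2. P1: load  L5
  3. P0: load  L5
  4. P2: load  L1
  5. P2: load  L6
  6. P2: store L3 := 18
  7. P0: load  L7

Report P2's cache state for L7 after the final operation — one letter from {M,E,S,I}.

state = I

1. P1: load  L1  bus=[BusRd]  L1: P0=I P1=E P2=I  mem[L1]=90
2. P1: load  L5  bus=[BusRd]  L5: P0=I P1=E P2=I  mem[L5]=10
3. P0: load  L5  bus=[BusRd]  L5: P0=S P1=S P2=I  mem[L5]=10
4. P2: load  L1  bus=[BusRd]  L1: P0=I P1=S P2=S  mem[L1]=90
5. P2: load  L6  bus=[BusRd]  L6: P0=I P1=I P2=E  mem[L6]=90
6. P2: store L3 := 18  bus=[BusRdX]  L3: P0=I P1=I P2=M  mem[L3]=20
7. P0: load  L7  bus=[BusRd]  L7: P0=E P1=I P2=I  mem[L7]=30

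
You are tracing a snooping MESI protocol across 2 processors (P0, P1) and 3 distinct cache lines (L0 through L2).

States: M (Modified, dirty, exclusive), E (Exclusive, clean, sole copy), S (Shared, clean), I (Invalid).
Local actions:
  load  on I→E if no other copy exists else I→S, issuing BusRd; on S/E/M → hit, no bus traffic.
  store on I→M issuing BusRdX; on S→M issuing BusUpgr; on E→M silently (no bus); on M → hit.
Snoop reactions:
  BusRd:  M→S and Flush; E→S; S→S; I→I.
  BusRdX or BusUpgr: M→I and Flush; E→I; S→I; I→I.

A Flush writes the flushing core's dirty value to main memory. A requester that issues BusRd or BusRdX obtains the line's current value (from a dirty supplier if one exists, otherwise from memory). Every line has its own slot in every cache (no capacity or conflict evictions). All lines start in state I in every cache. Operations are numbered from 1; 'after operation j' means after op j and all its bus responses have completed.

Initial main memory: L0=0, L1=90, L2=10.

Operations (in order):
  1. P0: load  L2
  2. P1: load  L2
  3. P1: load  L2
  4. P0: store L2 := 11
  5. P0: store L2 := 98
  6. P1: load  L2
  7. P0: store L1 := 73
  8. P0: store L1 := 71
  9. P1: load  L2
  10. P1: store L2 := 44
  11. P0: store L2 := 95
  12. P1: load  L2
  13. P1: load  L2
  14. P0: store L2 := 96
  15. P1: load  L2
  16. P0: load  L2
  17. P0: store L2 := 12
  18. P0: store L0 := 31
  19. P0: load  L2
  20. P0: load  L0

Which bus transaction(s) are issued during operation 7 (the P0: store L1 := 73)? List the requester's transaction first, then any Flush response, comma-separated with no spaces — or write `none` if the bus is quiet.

  op1 P0: load  L2 → E/I on L2; bus BusRd; mem=10
  op2 P1: load  L2 → S/S on L2; bus BusRd; mem=10
  op3 P1: load  L2 → S/S on L2; bus (none); mem=10
  op4 P0: store L2 := 11 → M/I on L2; bus BusUpgr; mem=10
  op5 P0: store L2 := 98 → M/I on L2; bus (none); mem=10
  op6 P1: load  L2 → S/S on L2; bus BusRd Flush; mem=98
  op7 P0: store L1 := 73 → M/I on L1; bus BusRdX; mem=90
  op8 P0: store L1 := 71 → M/I on L1; bus (none); mem=90
  op9 P1: load  L2 → S/S on L2; bus (none); mem=98
  op10 P1: store L2 := 44 → I/M on L2; bus BusUpgr; mem=98
  op11 P0: store L2 := 95 → M/I on L2; bus BusRdX Flush; mem=44
  op12 P1: load  L2 → S/S on L2; bus BusRd Flush; mem=95
  op13 P1: load  L2 → S/S on L2; bus (none); mem=95
  op14 P0: store L2 := 96 → M/I on L2; bus BusUpgr; mem=95
  op15 P1: load  L2 → S/S on L2; bus BusRd Flush; mem=96
  op16 P0: load  L2 → S/S on L2; bus (none); mem=96
  op17 P0: store L2 := 12 → M/I on L2; bus BusUpgr; mem=96
  op18 P0: store L0 := 31 → M/I on L0; bus BusRdX; mem=0
  op19 P0: load  L2 → M/I on L2; bus (none); mem=96
  op20 P0: load  L0 → M/I on L0; bus (none); mem=0

bus = BusRdX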